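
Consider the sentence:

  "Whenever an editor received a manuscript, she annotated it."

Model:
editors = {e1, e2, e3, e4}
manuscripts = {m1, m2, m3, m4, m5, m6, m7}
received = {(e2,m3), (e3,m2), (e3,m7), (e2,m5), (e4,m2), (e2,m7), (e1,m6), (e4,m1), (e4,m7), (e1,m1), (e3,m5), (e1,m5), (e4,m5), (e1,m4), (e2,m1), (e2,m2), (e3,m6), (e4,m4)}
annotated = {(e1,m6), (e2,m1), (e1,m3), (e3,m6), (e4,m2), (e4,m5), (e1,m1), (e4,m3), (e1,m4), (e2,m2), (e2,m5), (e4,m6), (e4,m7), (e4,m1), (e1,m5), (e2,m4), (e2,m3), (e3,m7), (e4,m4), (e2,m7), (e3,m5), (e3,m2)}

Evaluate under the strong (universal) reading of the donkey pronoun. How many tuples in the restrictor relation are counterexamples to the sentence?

0

"it" takes "a manuscript" as antecedent — a donkey pronoun bound across the clause boundary.
Strong reading: for every (e,m) with received(e,m), annotated(e,m).
Restrictor pairs: (e1,m1) ✓  (e1,m4) ✓  (e1,m5) ✓  (e1,m6) ✓  (e2,m1) ✓  (e2,m2) ✓  (e2,m3) ✓  (e2,m5) ✓  (e2,m7) ✓  (e3,m2) ✓  (e3,m5) ✓  (e3,m6) ✓  (e3,m7) ✓  (e4,m1) ✓  (e4,m2) ✓  (e4,m4) ✓  (e4,m5) ✓  (e4,m7) ✓
Counterexamples (restrictor pairs failing the scope): 0.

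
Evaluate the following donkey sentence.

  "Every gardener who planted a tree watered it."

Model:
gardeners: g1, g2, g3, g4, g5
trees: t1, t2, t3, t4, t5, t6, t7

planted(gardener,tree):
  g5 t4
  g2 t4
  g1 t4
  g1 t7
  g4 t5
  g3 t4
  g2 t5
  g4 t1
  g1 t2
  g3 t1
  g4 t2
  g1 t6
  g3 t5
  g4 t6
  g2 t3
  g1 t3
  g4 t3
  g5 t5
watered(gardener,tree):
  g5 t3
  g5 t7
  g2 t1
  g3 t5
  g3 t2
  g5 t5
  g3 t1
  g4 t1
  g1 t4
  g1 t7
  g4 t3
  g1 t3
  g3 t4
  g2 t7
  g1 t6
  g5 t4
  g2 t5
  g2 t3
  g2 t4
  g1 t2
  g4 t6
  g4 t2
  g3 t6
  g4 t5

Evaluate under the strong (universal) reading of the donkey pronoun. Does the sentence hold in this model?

True

"it" takes "a tree" as antecedent — a donkey pronoun bound across the clause boundary.
Strong reading: for every (g,t) with planted(g,t), watered(g,t).
Restrictor pairs: (g1,t2) ✓  (g1,t3) ✓  (g1,t4) ✓  (g1,t6) ✓  (g1,t7) ✓  (g2,t3) ✓  (g2,t4) ✓  (g2,t5) ✓  (g3,t1) ✓  (g3,t4) ✓  (g3,t5) ✓  (g4,t1) ✓  (g4,t2) ✓  (g4,t3) ✓  (g4,t5) ✓  (g4,t6) ✓  (g5,t4) ✓  (g5,t5) ✓
Every restrictor pair satisfies the scope.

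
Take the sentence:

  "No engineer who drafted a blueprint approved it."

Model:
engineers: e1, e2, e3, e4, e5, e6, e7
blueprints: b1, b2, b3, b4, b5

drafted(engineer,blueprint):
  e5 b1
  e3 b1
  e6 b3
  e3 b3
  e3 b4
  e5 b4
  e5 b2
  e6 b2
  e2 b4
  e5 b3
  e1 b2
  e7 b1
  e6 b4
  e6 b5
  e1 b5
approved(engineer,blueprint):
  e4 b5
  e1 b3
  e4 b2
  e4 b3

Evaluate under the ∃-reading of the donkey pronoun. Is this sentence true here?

"it" takes "a blueprint" as antecedent — a donkey pronoun bound across the clause boundary.
Truth condition: for no (e,b) with drafted(e,b) does approved(e,b) hold.
Restrictor pairs — does the scope hold? (e1,b2):fails  (e1,b5):fails  (e2,b4):fails  (e3,b1):fails  (e3,b3):fails  (e3,b4):fails  (e5,b1):fails  (e5,b2):fails  (e5,b3):fails  (e5,b4):fails  (e6,b2):fails  (e6,b3):fails  (e6,b4):fails  (e6,b5):fails  (e7,b1):fails
Scope holds for no restrictor pair, so the sentence is true.

True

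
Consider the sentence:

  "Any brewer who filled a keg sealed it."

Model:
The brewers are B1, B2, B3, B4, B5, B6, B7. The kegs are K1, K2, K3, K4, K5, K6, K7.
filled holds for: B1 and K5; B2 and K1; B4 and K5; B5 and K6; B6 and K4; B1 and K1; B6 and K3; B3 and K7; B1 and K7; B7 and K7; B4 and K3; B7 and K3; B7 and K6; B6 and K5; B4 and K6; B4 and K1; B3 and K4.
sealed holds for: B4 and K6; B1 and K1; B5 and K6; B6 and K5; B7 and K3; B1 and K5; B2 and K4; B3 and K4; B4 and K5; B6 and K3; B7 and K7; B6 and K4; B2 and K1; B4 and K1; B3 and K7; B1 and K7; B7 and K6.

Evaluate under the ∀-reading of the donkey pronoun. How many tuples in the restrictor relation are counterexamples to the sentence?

"it" takes "a keg" as antecedent — a donkey pronoun bound across the clause boundary.
Strong reading: for every (b,k) with filled(b,k), sealed(b,k).
Restrictor pairs: (B1,K1) ✓  (B1,K5) ✓  (B1,K7) ✓  (B2,K1) ✓  (B3,K4) ✓  (B3,K7) ✓  (B4,K1) ✓  (B4,K3) ✗  (B4,K5) ✓  (B4,K6) ✓  (B5,K6) ✓  (B6,K3) ✓  (B6,K4) ✓  (B6,K5) ✓  (B7,K3) ✓  (B7,K6) ✓  (B7,K7) ✓
Counterexamples (restrictor pairs failing the scope): 1.

1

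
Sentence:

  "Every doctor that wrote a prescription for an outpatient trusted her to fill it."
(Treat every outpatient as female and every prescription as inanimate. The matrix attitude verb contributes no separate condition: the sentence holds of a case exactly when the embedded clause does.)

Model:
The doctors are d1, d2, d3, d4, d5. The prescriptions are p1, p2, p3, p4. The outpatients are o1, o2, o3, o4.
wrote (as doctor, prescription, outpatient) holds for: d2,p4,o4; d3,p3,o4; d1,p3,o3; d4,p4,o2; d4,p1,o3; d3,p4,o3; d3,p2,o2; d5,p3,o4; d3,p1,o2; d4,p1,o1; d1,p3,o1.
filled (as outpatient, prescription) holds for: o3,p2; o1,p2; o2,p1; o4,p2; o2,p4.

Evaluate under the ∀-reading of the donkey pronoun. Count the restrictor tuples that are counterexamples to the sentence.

"her" takes "an outpatient" as antecedent and "it" takes "a prescription"; both are donkey pronouns co-varying with the restrictor.
Strong reading: for every (d,p,o) with wrote(d,p,o), filled(o,p).
Restrictor triples: (d1,p3,o1)→filled(o1,p3) ✗  (d1,p3,o3)→filled(o3,p3) ✗  (d2,p4,o4)→filled(o4,p4) ✗  (d3,p1,o2)→filled(o2,p1) ✓  (d3,p2,o2)→filled(o2,p2) ✗  (d3,p3,o4)→filled(o4,p3) ✗  (d3,p4,o3)→filled(o3,p4) ✗  (d4,p1,o1)→filled(o1,p1) ✗  (d4,p1,o3)→filled(o3,p1) ✗  (d4,p4,o2)→filled(o2,p4) ✓  (d5,p3,o4)→filled(o4,p3) ✗
Counterexamples (restrictor triples failing the scope): 9.

9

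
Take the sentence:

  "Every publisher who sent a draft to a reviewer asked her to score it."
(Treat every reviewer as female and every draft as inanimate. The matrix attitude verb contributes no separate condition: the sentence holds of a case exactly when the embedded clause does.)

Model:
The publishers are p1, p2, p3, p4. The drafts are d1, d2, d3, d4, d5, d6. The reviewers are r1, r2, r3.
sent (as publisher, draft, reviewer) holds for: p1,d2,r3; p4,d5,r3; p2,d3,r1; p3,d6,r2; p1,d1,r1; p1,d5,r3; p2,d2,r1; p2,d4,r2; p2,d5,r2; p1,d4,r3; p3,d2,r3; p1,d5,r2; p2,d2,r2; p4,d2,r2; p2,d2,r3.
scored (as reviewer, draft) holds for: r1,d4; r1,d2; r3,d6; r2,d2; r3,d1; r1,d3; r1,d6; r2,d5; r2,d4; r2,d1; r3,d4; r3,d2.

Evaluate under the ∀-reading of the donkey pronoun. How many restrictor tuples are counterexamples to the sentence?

4

"her" takes "a reviewer" as antecedent and "it" takes "a draft"; both are donkey pronouns co-varying with the restrictor.
Strong reading: for every (p,d,r) with sent(p,d,r), scored(r,d).
Restrictor triples: (p1,d1,r1)→scored(r1,d1) ✗  (p1,d2,r3)→scored(r3,d2) ✓  (p1,d4,r3)→scored(r3,d4) ✓  (p1,d5,r2)→scored(r2,d5) ✓  (p1,d5,r3)→scored(r3,d5) ✗  (p2,d2,r1)→scored(r1,d2) ✓  (p2,d2,r2)→scored(r2,d2) ✓  (p2,d2,r3)→scored(r3,d2) ✓  (p2,d3,r1)→scored(r1,d3) ✓  (p2,d4,r2)→scored(r2,d4) ✓  (p2,d5,r2)→scored(r2,d5) ✓  (p3,d2,r3)→scored(r3,d2) ✓  (p3,d6,r2)→scored(r2,d6) ✗  (p4,d2,r2)→scored(r2,d2) ✓  (p4,d5,r3)→scored(r3,d5) ✗
Counterexamples (restrictor triples failing the scope): 4.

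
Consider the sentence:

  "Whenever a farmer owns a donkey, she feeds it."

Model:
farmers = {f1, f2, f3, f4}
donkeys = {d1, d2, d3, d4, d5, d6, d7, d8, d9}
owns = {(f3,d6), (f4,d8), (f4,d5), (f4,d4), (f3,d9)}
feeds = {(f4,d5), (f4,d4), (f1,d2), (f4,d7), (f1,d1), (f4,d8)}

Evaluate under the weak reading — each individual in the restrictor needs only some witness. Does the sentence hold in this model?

"it" takes "a donkey" as antecedent — a donkey pronoun bound across the clause boundary.
Weak reading: every farmer f with some owns-donkey has at least one owns-donkey d such that feeds(f,d).
Per farmer: f3:✗  f4:✓
f3 has no witness among its owns-donkeys.

False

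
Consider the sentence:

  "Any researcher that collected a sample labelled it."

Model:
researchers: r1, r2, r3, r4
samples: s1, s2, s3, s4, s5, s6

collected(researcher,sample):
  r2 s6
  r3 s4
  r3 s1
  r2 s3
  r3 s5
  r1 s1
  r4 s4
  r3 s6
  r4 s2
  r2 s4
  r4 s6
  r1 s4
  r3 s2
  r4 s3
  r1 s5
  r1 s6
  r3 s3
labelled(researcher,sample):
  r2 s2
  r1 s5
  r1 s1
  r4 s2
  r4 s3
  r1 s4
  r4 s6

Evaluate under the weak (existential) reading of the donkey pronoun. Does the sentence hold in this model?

"it" takes "a sample" as antecedent — a donkey pronoun bound across the clause boundary.
Weak reading: every researcher r with some collected-sample has at least one collected-sample s such that labelled(r,s).
Per researcher: r1:✓  r2:✗  r3:✗  r4:✓
r2 has no witness among its collected-samples.

False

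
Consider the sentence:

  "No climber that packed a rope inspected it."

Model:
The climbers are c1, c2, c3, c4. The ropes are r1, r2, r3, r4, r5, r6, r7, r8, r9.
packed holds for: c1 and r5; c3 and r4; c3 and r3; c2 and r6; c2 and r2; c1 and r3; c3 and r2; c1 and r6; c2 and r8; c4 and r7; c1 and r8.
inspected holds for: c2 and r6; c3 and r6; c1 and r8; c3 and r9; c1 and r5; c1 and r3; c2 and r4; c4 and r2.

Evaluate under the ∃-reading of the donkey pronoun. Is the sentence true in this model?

"it" takes "a rope" as antecedent — a donkey pronoun bound across the clause boundary.
Truth condition: for no (c,r) with packed(c,r) does inspected(c,r) hold.
Restrictor pairs — does the scope hold? (c1,r3):holds  (c1,r5):holds  (c1,r6):fails  (c1,r8):holds  (c2,r2):fails  (c2,r6):holds  (c2,r8):fails  (c3,r2):fails  (c3,r3):fails  (c3,r4):fails  (c4,r7):fails
Scope holds for 4 pair(s), so the sentence is false.

False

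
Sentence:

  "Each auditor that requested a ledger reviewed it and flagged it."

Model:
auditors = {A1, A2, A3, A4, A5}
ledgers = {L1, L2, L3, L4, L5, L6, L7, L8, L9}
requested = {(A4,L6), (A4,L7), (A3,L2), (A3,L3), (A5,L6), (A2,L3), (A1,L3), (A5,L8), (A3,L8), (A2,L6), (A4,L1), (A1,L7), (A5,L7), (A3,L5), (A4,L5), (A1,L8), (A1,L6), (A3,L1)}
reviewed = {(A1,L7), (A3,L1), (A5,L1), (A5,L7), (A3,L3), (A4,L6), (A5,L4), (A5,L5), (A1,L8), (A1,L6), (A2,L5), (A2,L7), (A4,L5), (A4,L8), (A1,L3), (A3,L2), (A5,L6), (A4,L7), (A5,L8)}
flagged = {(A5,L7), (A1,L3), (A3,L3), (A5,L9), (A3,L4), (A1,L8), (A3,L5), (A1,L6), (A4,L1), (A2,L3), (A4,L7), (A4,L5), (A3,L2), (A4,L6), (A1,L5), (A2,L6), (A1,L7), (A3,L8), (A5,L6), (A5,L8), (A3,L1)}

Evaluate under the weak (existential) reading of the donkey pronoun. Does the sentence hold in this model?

False

"it" takes "a ledger" as antecedent — a donkey pronoun bound across the clause boundary.
Weak reading: every auditor a with some requested-ledger has at least one requested-ledger l such that reviewed(a,l) ∧ flagged(a,l).
Per auditor: A1:✓  A2:✗  A3:✓  A4:✓  A5:✓
A2 has no witness among its requested-ledgers.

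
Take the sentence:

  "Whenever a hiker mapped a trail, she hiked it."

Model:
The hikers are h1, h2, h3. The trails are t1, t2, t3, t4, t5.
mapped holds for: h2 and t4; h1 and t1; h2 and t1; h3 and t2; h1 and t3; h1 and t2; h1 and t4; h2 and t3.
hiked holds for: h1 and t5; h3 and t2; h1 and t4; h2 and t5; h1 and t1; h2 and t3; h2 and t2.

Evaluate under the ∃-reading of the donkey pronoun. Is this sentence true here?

"it" takes "a trail" as antecedent — a donkey pronoun bound across the clause boundary.
Weak reading: every hiker h with some mapped-trail has at least one mapped-trail t such that hiked(h,t).
Per hiker: h1:✓  h2:✓  h3:✓
Every hiker in the restrictor has a witness.

True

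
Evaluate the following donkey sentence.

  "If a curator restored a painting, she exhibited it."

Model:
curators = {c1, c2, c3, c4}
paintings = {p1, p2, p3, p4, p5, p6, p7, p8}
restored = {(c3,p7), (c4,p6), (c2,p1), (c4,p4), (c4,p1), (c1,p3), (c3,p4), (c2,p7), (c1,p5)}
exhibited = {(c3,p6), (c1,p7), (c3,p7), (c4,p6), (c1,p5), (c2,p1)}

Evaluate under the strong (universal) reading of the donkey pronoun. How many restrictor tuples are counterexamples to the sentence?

5

"it" takes "a painting" as antecedent — a donkey pronoun bound across the clause boundary.
Strong reading: for every (c,p) with restored(c,p), exhibited(c,p).
Restrictor pairs: (c1,p3) ✗  (c1,p5) ✓  (c2,p1) ✓  (c2,p7) ✗  (c3,p4) ✗  (c3,p7) ✓  (c4,p1) ✗  (c4,p4) ✗  (c4,p6) ✓
Counterexamples (restrictor pairs failing the scope): 5.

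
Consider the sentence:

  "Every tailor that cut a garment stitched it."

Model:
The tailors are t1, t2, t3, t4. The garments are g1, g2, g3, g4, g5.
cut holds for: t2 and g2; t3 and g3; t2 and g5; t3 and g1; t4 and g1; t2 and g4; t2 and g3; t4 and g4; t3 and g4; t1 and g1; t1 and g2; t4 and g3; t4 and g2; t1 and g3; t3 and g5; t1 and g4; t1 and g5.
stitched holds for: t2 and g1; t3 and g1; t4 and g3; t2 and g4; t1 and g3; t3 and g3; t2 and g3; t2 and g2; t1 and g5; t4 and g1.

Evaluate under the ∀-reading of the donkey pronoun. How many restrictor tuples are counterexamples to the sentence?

8

"it" takes "a garment" as antecedent — a donkey pronoun bound across the clause boundary.
Strong reading: for every (t,g) with cut(t,g), stitched(t,g).
Restrictor pairs: (t1,g1) ✗  (t1,g2) ✗  (t1,g3) ✓  (t1,g4) ✗  (t1,g5) ✓  (t2,g2) ✓  (t2,g3) ✓  (t2,g4) ✓  (t2,g5) ✗  (t3,g1) ✓  (t3,g3) ✓  (t3,g4) ✗  (t3,g5) ✗  (t4,g1) ✓  (t4,g2) ✗  (t4,g3) ✓  (t4,g4) ✗
Counterexamples (restrictor pairs failing the scope): 8.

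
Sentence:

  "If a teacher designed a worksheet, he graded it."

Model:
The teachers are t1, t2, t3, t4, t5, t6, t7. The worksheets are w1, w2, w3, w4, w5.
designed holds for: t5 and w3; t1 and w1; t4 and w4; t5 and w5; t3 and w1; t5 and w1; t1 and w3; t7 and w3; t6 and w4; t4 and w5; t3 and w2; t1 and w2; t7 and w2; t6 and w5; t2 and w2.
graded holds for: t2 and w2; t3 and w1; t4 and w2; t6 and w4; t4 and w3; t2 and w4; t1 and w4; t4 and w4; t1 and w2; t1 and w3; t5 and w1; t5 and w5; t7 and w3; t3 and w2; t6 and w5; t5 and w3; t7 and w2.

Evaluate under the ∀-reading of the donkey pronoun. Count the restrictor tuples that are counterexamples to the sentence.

2

"it" takes "a worksheet" as antecedent — a donkey pronoun bound across the clause boundary.
Strong reading: for every (t,w) with designed(t,w), graded(t,w).
Restrictor pairs: (t1,w1) ✗  (t1,w2) ✓  (t1,w3) ✓  (t2,w2) ✓  (t3,w1) ✓  (t3,w2) ✓  (t4,w4) ✓  (t4,w5) ✗  (t5,w1) ✓  (t5,w3) ✓  (t5,w5) ✓  (t6,w4) ✓  (t6,w5) ✓  (t7,w2) ✓  (t7,w3) ✓
Counterexamples (restrictor pairs failing the scope): 2.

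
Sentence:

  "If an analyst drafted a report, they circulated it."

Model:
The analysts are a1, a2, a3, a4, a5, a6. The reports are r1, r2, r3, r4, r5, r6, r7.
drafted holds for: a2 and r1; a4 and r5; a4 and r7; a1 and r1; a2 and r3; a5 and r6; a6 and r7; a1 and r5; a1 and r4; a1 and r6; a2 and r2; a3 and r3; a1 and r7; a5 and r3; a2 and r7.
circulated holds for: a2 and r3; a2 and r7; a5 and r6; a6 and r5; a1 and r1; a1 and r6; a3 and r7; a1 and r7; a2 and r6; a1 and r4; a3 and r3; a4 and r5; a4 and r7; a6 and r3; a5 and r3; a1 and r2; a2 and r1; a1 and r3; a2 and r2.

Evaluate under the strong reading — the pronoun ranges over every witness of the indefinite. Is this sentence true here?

"it" takes "a report" as antecedent — a donkey pronoun bound across the clause boundary.
Strong reading: for every (a,r) with drafted(a,r), circulated(a,r).
Restrictor pairs: (a1,r1) ✓  (a1,r4) ✓  (a1,r5) ✗  (a1,r6) ✓  (a1,r7) ✓  (a2,r1) ✓  (a2,r2) ✓  (a2,r3) ✓  (a2,r7) ✓  (a3,r3) ✓  (a4,r5) ✓  (a4,r7) ✓  (a5,r3) ✓  (a5,r6) ✓  (a6,r7) ✗
Counterexample: (a1,r5) is in drafted but fails the scope.

False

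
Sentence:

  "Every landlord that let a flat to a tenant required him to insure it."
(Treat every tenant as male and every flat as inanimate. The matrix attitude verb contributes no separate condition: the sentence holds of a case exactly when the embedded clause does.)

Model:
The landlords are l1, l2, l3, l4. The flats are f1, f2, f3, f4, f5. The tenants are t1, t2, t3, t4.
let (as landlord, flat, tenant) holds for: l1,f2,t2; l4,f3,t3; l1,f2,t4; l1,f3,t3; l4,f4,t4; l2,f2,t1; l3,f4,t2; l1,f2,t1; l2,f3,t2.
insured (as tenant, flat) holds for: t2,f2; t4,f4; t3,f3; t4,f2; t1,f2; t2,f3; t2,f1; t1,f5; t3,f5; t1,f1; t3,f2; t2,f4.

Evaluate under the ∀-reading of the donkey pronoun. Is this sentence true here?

"him" takes "a tenant" as antecedent and "it" takes "a flat"; both are donkey pronouns co-varying with the restrictor.
Strong reading: for every (l,f,t) with let(l,f,t), insured(t,f).
Restrictor triples: (l1,f2,t1)→insured(t1,f2) ✓  (l1,f2,t2)→insured(t2,f2) ✓  (l1,f2,t4)→insured(t4,f2) ✓  (l1,f3,t3)→insured(t3,f3) ✓  (l2,f2,t1)→insured(t1,f2) ✓  (l2,f3,t2)→insured(t2,f3) ✓  (l3,f4,t2)→insured(t2,f4) ✓  (l4,f3,t3)→insured(t3,f3) ✓  (l4,f4,t4)→insured(t4,f4) ✓
Every restrictor triple satisfies the scope.

True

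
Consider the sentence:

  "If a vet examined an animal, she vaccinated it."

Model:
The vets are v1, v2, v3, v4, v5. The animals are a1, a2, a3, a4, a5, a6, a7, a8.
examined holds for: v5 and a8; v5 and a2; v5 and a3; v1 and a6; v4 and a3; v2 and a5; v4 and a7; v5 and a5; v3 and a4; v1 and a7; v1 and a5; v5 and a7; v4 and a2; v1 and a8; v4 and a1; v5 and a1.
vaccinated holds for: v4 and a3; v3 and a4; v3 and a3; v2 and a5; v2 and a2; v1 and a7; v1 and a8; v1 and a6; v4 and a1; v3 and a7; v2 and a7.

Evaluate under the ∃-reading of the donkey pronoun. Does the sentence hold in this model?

False

"it" takes "an animal" as antecedent — a donkey pronoun bound across the clause boundary.
Weak reading: every vet v with some examined-animal has at least one examined-animal a such that vaccinated(v,a).
Per vet: v1:✓  v2:✓  v3:✓  v4:✓  v5:✗
v5 has no witness among its examined-animals.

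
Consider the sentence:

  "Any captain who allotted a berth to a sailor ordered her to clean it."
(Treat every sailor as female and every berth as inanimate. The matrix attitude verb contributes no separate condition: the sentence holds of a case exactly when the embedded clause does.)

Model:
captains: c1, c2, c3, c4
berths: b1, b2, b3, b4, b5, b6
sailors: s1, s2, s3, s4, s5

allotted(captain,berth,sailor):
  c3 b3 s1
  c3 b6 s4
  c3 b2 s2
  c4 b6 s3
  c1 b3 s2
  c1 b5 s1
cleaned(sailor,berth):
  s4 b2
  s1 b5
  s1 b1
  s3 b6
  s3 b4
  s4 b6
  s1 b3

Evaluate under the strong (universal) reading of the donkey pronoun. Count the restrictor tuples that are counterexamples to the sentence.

"her" takes "a sailor" as antecedent and "it" takes "a berth"; both are donkey pronouns co-varying with the restrictor.
Strong reading: for every (c,b,s) with allotted(c,b,s), cleaned(s,b).
Restrictor triples: (c1,b3,s2)→cleaned(s2,b3) ✗  (c1,b5,s1)→cleaned(s1,b5) ✓  (c3,b2,s2)→cleaned(s2,b2) ✗  (c3,b3,s1)→cleaned(s1,b3) ✓  (c3,b6,s4)→cleaned(s4,b6) ✓  (c4,b6,s3)→cleaned(s3,b6) ✓
Counterexamples (restrictor triples failing the scope): 2.

2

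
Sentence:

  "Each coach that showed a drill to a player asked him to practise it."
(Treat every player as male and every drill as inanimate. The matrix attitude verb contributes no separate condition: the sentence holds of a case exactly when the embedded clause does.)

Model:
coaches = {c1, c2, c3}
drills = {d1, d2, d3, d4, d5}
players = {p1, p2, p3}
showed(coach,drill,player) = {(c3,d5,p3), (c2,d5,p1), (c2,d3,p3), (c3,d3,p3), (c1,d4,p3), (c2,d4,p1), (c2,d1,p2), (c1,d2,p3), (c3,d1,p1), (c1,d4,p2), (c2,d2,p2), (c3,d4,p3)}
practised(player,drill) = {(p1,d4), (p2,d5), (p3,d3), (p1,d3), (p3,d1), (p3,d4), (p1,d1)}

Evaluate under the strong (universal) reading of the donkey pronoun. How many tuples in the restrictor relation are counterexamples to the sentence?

6

"him" takes "a player" as antecedent and "it" takes "a drill"; both are donkey pronouns co-varying with the restrictor.
Strong reading: for every (c,d,p) with showed(c,d,p), practised(p,d).
Restrictor triples: (c1,d2,p3)→practised(p3,d2) ✗  (c1,d4,p2)→practised(p2,d4) ✗  (c1,d4,p3)→practised(p3,d4) ✓  (c2,d1,p2)→practised(p2,d1) ✗  (c2,d2,p2)→practised(p2,d2) ✗  (c2,d3,p3)→practised(p3,d3) ✓  (c2,d4,p1)→practised(p1,d4) ✓  (c2,d5,p1)→practised(p1,d5) ✗  (c3,d1,p1)→practised(p1,d1) ✓  (c3,d3,p3)→practised(p3,d3) ✓  (c3,d4,p3)→practised(p3,d4) ✓  (c3,d5,p3)→practised(p3,d5) ✗
Counterexamples (restrictor triples failing the scope): 6.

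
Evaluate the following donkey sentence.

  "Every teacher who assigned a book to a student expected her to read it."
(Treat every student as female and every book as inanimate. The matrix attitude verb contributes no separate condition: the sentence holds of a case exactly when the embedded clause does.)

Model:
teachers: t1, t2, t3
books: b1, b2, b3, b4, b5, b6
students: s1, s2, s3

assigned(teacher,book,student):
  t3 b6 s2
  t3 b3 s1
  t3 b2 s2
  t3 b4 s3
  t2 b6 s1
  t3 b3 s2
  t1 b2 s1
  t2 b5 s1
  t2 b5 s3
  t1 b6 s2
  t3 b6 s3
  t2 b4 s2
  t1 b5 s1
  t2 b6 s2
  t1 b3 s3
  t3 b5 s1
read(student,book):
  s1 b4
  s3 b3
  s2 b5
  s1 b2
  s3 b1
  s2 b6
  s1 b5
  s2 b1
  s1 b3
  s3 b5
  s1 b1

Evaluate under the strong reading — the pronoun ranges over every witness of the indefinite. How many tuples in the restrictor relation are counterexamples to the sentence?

6

"her" takes "a student" as antecedent and "it" takes "a book"; both are donkey pronouns co-varying with the restrictor.
Strong reading: for every (t,b,s) with assigned(t,b,s), read(s,b).
Restrictor triples: (t1,b2,s1)→read(s1,b2) ✓  (t1,b3,s3)→read(s3,b3) ✓  (t1,b5,s1)→read(s1,b5) ✓  (t1,b6,s2)→read(s2,b6) ✓  (t2,b4,s2)→read(s2,b4) ✗  (t2,b5,s1)→read(s1,b5) ✓  (t2,b5,s3)→read(s3,b5) ✓  (t2,b6,s1)→read(s1,b6) ✗  (t2,b6,s2)→read(s2,b6) ✓  (t3,b2,s2)→read(s2,b2) ✗  (t3,b3,s1)→read(s1,b3) ✓  (t3,b3,s2)→read(s2,b3) ✗  (t3,b4,s3)→read(s3,b4) ✗  (t3,b5,s1)→read(s1,b5) ✓  (t3,b6,s2)→read(s2,b6) ✓  (t3,b6,s3)→read(s3,b6) ✗
Counterexamples (restrictor triples failing the scope): 6.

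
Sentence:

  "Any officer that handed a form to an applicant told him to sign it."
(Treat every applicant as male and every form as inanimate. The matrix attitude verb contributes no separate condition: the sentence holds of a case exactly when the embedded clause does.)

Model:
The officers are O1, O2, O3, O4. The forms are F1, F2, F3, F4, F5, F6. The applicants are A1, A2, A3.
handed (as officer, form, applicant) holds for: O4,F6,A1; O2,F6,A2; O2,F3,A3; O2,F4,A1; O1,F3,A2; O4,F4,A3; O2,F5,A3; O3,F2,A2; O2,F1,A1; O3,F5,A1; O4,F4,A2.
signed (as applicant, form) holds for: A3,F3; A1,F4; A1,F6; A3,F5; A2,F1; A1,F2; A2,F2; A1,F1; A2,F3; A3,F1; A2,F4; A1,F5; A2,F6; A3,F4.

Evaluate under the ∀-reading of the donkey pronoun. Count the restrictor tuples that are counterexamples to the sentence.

0

"him" takes "an applicant" as antecedent and "it" takes "a form"; both are donkey pronouns co-varying with the restrictor.
Strong reading: for every (o,f,a) with handed(o,f,a), signed(a,f).
Restrictor triples: (O1,F3,A2)→signed(A2,F3) ✓  (O2,F1,A1)→signed(A1,F1) ✓  (O2,F3,A3)→signed(A3,F3) ✓  (O2,F4,A1)→signed(A1,F4) ✓  (O2,F5,A3)→signed(A3,F5) ✓  (O2,F6,A2)→signed(A2,F6) ✓  (O3,F2,A2)→signed(A2,F2) ✓  (O3,F5,A1)→signed(A1,F5) ✓  (O4,F4,A2)→signed(A2,F4) ✓  (O4,F4,A3)→signed(A3,F4) ✓  (O4,F6,A1)→signed(A1,F6) ✓
Counterexamples (restrictor triples failing the scope): 0.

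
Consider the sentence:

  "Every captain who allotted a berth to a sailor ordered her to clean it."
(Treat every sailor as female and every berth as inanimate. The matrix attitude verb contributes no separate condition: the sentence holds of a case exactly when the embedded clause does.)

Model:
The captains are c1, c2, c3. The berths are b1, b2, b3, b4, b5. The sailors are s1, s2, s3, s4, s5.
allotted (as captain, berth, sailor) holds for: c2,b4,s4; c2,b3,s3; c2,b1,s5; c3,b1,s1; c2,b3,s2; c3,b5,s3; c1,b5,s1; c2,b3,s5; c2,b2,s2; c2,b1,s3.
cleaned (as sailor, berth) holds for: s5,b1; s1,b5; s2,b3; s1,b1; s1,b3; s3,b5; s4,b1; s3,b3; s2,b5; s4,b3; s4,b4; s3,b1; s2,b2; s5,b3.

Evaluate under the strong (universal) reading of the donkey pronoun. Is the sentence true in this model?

"her" takes "a sailor" as antecedent and "it" takes "a berth"; both are donkey pronouns co-varying with the restrictor.
Strong reading: for every (c,b,s) with allotted(c,b,s), cleaned(s,b).
Restrictor triples: (c1,b5,s1)→cleaned(s1,b5) ✓  (c2,b1,s3)→cleaned(s3,b1) ✓  (c2,b1,s5)→cleaned(s5,b1) ✓  (c2,b2,s2)→cleaned(s2,b2) ✓  (c2,b3,s2)→cleaned(s2,b3) ✓  (c2,b3,s3)→cleaned(s3,b3) ✓  (c2,b3,s5)→cleaned(s5,b3) ✓  (c2,b4,s4)→cleaned(s4,b4) ✓  (c3,b1,s1)→cleaned(s1,b1) ✓  (c3,b5,s3)→cleaned(s3,b5) ✓
Every restrictor triple satisfies the scope.

True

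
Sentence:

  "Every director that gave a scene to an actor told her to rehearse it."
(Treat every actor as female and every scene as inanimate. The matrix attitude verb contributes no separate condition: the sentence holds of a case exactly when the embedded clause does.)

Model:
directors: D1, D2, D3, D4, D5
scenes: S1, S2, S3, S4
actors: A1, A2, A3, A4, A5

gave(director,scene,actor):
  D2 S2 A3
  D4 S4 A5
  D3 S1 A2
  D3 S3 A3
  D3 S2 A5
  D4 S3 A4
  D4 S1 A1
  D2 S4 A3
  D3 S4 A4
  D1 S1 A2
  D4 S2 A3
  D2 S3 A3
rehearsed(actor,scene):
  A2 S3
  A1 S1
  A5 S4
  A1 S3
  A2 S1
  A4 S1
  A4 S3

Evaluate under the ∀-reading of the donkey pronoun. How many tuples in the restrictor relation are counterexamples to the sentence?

"her" takes "an actor" as antecedent and "it" takes "a scene"; both are donkey pronouns co-varying with the restrictor.
Strong reading: for every (d,s,a) with gave(d,s,a), rehearsed(a,s).
Restrictor triples: (D1,S1,A2)→rehearsed(A2,S1) ✓  (D2,S2,A3)→rehearsed(A3,S2) ✗  (D2,S3,A3)→rehearsed(A3,S3) ✗  (D2,S4,A3)→rehearsed(A3,S4) ✗  (D3,S1,A2)→rehearsed(A2,S1) ✓  (D3,S2,A5)→rehearsed(A5,S2) ✗  (D3,S3,A3)→rehearsed(A3,S3) ✗  (D3,S4,A4)→rehearsed(A4,S4) ✗  (D4,S1,A1)→rehearsed(A1,S1) ✓  (D4,S2,A3)→rehearsed(A3,S2) ✗  (D4,S3,A4)→rehearsed(A4,S3) ✓  (D4,S4,A5)→rehearsed(A5,S4) ✓
Counterexamples (restrictor triples failing the scope): 7.

7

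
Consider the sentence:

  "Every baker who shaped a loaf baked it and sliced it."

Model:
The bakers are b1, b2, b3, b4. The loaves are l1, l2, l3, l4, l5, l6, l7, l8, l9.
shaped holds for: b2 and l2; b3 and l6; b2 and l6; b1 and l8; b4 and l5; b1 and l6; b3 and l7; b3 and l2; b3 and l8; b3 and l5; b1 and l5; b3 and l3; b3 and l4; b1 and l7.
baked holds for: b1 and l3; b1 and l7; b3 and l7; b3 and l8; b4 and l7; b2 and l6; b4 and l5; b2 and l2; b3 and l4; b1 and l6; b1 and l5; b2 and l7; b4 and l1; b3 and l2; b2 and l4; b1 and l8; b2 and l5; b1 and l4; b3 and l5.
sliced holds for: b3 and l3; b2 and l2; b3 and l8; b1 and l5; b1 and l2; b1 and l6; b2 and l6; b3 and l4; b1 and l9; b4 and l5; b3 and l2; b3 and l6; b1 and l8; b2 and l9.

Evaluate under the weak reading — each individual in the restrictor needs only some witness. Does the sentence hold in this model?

True

"it" takes "a loaf" as antecedent — a donkey pronoun bound across the clause boundary.
Weak reading: every baker b with some shaped-loaf has at least one shaped-loaf l such that baked(b,l) ∧ sliced(b,l).
Per baker: b1:✓  b2:✓  b3:✓  b4:✓
Every baker in the restrictor has a witness.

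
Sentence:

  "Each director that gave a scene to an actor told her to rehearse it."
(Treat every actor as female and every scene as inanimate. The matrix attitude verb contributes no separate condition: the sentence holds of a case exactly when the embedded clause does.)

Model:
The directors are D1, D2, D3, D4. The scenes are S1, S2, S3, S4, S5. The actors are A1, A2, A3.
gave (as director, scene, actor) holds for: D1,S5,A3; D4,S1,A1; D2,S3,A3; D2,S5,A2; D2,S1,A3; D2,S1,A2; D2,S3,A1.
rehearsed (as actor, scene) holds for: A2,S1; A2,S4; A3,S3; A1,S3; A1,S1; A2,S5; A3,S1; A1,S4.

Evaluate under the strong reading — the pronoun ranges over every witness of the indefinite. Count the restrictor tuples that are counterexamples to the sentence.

"her" takes "an actor" as antecedent and "it" takes "a scene"; both are donkey pronouns co-varying with the restrictor.
Strong reading: for every (d,s,a) with gave(d,s,a), rehearsed(a,s).
Restrictor triples: (D1,S5,A3)→rehearsed(A3,S5) ✗  (D2,S1,A2)→rehearsed(A2,S1) ✓  (D2,S1,A3)→rehearsed(A3,S1) ✓  (D2,S3,A1)→rehearsed(A1,S3) ✓  (D2,S3,A3)→rehearsed(A3,S3) ✓  (D2,S5,A2)→rehearsed(A2,S5) ✓  (D4,S1,A1)→rehearsed(A1,S1) ✓
Counterexamples (restrictor triples failing the scope): 1.

1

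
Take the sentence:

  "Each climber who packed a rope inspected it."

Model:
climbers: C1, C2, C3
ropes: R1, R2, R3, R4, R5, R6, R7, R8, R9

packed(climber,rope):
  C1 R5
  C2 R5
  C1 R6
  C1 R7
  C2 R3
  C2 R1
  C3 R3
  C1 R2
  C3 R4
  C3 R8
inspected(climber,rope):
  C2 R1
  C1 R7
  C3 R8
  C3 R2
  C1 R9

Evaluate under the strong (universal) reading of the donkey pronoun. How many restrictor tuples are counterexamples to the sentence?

7

"it" takes "a rope" as antecedent — a donkey pronoun bound across the clause boundary.
Strong reading: for every (c,r) with packed(c,r), inspected(c,r).
Restrictor pairs: (C1,R2) ✗  (C1,R5) ✗  (C1,R6) ✗  (C1,R7) ✓  (C2,R1) ✓  (C2,R3) ✗  (C2,R5) ✗  (C3,R3) ✗  (C3,R4) ✗  (C3,R8) ✓
Counterexamples (restrictor pairs failing the scope): 7.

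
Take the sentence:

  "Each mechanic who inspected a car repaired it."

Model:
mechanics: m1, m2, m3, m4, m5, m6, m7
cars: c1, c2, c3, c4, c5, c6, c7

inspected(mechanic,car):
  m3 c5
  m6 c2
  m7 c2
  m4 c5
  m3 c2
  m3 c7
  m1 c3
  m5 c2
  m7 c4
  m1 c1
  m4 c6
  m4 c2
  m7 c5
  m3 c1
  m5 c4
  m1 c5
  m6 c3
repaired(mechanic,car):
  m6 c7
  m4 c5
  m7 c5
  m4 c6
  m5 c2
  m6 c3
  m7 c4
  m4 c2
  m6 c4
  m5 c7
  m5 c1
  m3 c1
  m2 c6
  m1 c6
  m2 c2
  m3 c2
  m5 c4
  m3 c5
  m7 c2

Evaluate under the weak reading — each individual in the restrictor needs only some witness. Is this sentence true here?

False

"it" takes "a car" as antecedent — a donkey pronoun bound across the clause boundary.
Weak reading: every mechanic m with some inspected-car has at least one inspected-car c such that repaired(m,c).
Per mechanic: m1:✗  m3:✓  m4:✓  m5:✓  m6:✓  m7:✓
m1 has no witness among its inspected-cars.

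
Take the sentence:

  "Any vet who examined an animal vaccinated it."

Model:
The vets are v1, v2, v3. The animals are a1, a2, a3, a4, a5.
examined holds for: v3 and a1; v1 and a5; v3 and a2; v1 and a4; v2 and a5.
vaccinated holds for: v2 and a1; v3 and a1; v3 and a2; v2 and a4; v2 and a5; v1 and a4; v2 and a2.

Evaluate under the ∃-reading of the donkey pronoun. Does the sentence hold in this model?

"it" takes "an animal" as antecedent — a donkey pronoun bound across the clause boundary.
Weak reading: every vet v with some examined-animal has at least one examined-animal a such that vaccinated(v,a).
Per vet: v1:✓  v2:✓  v3:✓
Every vet in the restrictor has a witness.

True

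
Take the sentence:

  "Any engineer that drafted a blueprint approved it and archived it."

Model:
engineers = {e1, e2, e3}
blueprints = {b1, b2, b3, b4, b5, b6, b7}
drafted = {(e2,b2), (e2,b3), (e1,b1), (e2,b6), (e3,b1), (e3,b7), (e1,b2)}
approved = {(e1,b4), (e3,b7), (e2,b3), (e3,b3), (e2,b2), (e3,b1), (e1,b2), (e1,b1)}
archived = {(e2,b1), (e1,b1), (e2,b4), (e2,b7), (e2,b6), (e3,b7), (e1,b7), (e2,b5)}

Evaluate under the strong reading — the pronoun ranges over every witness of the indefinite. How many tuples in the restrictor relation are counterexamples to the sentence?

5

"it" takes "a blueprint" as antecedent — a donkey pronoun bound across the clause boundary.
Strong reading: for every (e,b) with drafted(e,b), approved(e,b) ∧ archived(e,b).
Restrictor pairs: (e1,b1) ✓  (e1,b2) ✗  (e2,b2) ✗  (e2,b3) ✗  (e2,b6) ✗  (e3,b1) ✗  (e3,b7) ✓
Counterexamples (restrictor pairs failing the scope): 5.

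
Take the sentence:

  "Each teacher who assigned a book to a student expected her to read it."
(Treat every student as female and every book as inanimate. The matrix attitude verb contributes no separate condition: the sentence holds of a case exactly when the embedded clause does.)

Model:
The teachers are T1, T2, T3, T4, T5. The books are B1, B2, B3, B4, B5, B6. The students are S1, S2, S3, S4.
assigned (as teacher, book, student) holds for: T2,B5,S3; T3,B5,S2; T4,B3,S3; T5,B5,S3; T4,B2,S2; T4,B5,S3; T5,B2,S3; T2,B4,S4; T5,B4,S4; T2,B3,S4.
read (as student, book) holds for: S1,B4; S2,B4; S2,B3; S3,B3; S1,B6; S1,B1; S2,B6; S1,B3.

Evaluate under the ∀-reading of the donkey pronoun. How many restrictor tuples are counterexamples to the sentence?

9

"her" takes "a student" as antecedent and "it" takes "a book"; both are donkey pronouns co-varying with the restrictor.
Strong reading: for every (t,b,s) with assigned(t,b,s), read(s,b).
Restrictor triples: (T2,B3,S4)→read(S4,B3) ✗  (T2,B4,S4)→read(S4,B4) ✗  (T2,B5,S3)→read(S3,B5) ✗  (T3,B5,S2)→read(S2,B5) ✗  (T4,B2,S2)→read(S2,B2) ✗  (T4,B3,S3)→read(S3,B3) ✓  (T4,B5,S3)→read(S3,B5) ✗  (T5,B2,S3)→read(S3,B2) ✗  (T5,B4,S4)→read(S4,B4) ✗  (T5,B5,S3)→read(S3,B5) ✗
Counterexamples (restrictor triples failing the scope): 9.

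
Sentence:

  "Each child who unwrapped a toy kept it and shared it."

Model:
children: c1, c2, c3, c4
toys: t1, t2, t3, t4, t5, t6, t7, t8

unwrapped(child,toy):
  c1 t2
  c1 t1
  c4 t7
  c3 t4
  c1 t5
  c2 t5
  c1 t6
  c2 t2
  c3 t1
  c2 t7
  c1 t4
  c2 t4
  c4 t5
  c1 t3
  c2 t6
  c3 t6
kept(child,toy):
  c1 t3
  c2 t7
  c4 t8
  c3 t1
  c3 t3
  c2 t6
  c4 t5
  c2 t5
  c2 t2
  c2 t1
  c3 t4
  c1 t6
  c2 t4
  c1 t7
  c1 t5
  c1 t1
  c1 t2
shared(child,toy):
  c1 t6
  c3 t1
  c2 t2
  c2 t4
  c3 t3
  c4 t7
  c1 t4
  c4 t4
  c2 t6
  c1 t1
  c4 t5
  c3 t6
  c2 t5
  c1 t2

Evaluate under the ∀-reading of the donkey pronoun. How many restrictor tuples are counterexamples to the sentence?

"it" takes "a toy" as antecedent — a donkey pronoun bound across the clause boundary.
Strong reading: for every (c,t) with unwrapped(c,t), kept(c,t) ∧ shared(c,t).
Restrictor pairs: (c1,t1) ✓  (c1,t2) ✓  (c1,t3) ✗  (c1,t4) ✗  (c1,t5) ✗  (c1,t6) ✓  (c2,t2) ✓  (c2,t4) ✓  (c2,t5) ✓  (c2,t6) ✓  (c2,t7) ✗  (c3,t1) ✓  (c3,t4) ✗  (c3,t6) ✗  (c4,t5) ✓  (c4,t7) ✗
Counterexamples (restrictor pairs failing the scope): 7.

7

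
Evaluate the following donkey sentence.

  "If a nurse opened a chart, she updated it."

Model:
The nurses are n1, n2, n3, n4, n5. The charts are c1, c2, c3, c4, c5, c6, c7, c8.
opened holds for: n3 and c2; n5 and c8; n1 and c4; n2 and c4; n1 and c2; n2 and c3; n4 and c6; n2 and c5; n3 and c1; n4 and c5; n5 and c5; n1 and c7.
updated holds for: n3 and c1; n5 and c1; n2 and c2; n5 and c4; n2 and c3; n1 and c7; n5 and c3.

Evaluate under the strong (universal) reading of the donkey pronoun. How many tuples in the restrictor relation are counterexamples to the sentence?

"it" takes "a chart" as antecedent — a donkey pronoun bound across the clause boundary.
Strong reading: for every (n,c) with opened(n,c), updated(n,c).
Restrictor pairs: (n1,c2) ✗  (n1,c4) ✗  (n1,c7) ✓  (n2,c3) ✓  (n2,c4) ✗  (n2,c5) ✗  (n3,c1) ✓  (n3,c2) ✗  (n4,c5) ✗  (n4,c6) ✗  (n5,c5) ✗  (n5,c8) ✗
Counterexamples (restrictor pairs failing the scope): 9.

9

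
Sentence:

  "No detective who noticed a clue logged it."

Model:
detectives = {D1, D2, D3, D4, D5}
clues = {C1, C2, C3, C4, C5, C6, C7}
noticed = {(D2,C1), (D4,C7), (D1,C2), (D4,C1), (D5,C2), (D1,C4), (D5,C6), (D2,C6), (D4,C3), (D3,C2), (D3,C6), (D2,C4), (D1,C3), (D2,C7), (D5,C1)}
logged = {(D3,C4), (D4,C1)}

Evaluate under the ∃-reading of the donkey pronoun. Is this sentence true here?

"it" takes "a clue" as antecedent — a donkey pronoun bound across the clause boundary.
Truth condition: for no (d,c) with noticed(d,c) does logged(d,c) hold.
Restrictor pairs — does the scope hold? (D1,C2):fails  (D1,C3):fails  (D1,C4):fails  (D2,C1):fails  (D2,C4):fails  (D2,C6):fails  (D2,C7):fails  (D3,C2):fails  (D3,C6):fails  (D4,C1):holds  (D4,C3):fails  (D4,C7):fails  (D5,C1):fails  (D5,C2):fails  (D5,C6):fails
Scope holds for 1 pair(s), so the sentence is false.

False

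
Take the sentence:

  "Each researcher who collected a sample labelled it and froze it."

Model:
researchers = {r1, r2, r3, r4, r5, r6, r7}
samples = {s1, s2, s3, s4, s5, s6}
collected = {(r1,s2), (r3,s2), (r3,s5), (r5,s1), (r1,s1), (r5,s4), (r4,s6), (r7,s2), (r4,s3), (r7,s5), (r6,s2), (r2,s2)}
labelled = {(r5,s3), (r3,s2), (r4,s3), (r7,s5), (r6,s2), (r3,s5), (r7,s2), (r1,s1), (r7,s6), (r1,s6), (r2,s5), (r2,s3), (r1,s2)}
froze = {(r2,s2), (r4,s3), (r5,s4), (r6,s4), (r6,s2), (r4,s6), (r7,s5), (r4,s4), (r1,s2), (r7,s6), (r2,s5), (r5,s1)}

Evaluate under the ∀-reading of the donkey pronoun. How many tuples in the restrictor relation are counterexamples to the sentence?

"it" takes "a sample" as antecedent — a donkey pronoun bound across the clause boundary.
Strong reading: for every (r,s) with collected(r,s), labelled(r,s) ∧ froze(r,s).
Restrictor pairs: (r1,s1) ✗  (r1,s2) ✓  (r2,s2) ✗  (r3,s2) ✗  (r3,s5) ✗  (r4,s3) ✓  (r4,s6) ✗  (r5,s1) ✗  (r5,s4) ✗  (r6,s2) ✓  (r7,s2) ✗  (r7,s5) ✓
Counterexamples (restrictor pairs failing the scope): 8.

8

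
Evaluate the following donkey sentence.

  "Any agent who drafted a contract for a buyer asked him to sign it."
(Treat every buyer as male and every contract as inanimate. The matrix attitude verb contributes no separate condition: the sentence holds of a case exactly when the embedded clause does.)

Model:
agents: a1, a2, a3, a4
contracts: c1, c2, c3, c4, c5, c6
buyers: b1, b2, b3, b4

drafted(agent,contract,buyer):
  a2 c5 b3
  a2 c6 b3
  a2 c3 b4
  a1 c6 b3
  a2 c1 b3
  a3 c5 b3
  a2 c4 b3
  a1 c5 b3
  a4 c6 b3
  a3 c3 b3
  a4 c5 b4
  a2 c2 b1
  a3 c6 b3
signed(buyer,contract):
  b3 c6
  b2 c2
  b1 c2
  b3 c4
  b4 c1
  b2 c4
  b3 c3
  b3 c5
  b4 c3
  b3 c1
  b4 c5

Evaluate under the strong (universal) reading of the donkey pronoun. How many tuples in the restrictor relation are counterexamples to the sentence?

"him" takes "a buyer" as antecedent and "it" takes "a contract"; both are donkey pronouns co-varying with the restrictor.
Strong reading: for every (a,c,b) with drafted(a,c,b), signed(b,c).
Restrictor triples: (a1,c5,b3)→signed(b3,c5) ✓  (a1,c6,b3)→signed(b3,c6) ✓  (a2,c1,b3)→signed(b3,c1) ✓  (a2,c2,b1)→signed(b1,c2) ✓  (a2,c3,b4)→signed(b4,c3) ✓  (a2,c4,b3)→signed(b3,c4) ✓  (a2,c5,b3)→signed(b3,c5) ✓  (a2,c6,b3)→signed(b3,c6) ✓  (a3,c3,b3)→signed(b3,c3) ✓  (a3,c5,b3)→signed(b3,c5) ✓  (a3,c6,b3)→signed(b3,c6) ✓  (a4,c5,b4)→signed(b4,c5) ✓  (a4,c6,b3)→signed(b3,c6) ✓
Counterexamples (restrictor triples failing the scope): 0.

0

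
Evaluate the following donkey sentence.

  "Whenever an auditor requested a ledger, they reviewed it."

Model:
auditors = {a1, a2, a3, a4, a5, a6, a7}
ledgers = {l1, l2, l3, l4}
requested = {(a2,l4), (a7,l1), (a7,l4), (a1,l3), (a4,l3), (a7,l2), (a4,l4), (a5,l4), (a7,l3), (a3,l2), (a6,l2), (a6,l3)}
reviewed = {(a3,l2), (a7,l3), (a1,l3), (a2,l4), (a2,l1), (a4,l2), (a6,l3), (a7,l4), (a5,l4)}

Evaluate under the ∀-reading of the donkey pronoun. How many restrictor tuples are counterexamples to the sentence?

"it" takes "a ledger" as antecedent — a donkey pronoun bound across the clause boundary.
Strong reading: for every (a,l) with requested(a,l), reviewed(a,l).
Restrictor pairs: (a1,l3) ✓  (a2,l4) ✓  (a3,l2) ✓  (a4,l3) ✗  (a4,l4) ✗  (a5,l4) ✓  (a6,l2) ✗  (a6,l3) ✓  (a7,l1) ✗  (a7,l2) ✗  (a7,l3) ✓  (a7,l4) ✓
Counterexamples (restrictor pairs failing the scope): 5.

5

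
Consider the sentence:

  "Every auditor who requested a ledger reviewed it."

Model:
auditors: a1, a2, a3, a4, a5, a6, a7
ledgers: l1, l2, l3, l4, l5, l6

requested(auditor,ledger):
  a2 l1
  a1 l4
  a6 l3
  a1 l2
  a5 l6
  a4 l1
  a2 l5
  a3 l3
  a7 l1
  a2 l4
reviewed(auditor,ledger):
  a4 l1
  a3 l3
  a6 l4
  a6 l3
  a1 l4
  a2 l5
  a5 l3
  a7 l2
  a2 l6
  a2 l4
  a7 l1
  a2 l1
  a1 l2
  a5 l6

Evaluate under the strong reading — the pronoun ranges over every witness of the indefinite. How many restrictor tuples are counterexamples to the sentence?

0

"it" takes "a ledger" as antecedent — a donkey pronoun bound across the clause boundary.
Strong reading: for every (a,l) with requested(a,l), reviewed(a,l).
Restrictor pairs: (a1,l2) ✓  (a1,l4) ✓  (a2,l1) ✓  (a2,l4) ✓  (a2,l5) ✓  (a3,l3) ✓  (a4,l1) ✓  (a5,l6) ✓  (a6,l3) ✓  (a7,l1) ✓
Counterexamples (restrictor pairs failing the scope): 0.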